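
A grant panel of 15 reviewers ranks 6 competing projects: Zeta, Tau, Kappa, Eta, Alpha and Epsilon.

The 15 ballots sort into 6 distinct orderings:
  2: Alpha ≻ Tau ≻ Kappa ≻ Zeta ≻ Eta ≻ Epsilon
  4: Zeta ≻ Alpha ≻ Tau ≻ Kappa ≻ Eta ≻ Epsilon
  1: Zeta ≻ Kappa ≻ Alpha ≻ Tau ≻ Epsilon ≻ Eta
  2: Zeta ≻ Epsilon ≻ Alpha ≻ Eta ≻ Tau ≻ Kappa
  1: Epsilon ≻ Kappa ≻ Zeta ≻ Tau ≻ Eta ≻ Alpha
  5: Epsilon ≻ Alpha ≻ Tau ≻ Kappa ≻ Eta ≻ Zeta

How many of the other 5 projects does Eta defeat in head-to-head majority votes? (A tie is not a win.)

0

Eta against each rival (15 reviewers):
Eta–Zeta: Zeta 10–5.
Eta–Tau: Tau 13–2.
Eta vs Kappa: 2 to 13, Kappa.
Eta vs Alpha: Alpha, 14–1.
Eta vs Epsilon: Eta preferred on 2+4 = 6 ballots; Epsilon wins 9–6.
Eta beats no one; loses to Zeta, Tau, Kappa, Alpha, Epsilon — 0 pairwise wins.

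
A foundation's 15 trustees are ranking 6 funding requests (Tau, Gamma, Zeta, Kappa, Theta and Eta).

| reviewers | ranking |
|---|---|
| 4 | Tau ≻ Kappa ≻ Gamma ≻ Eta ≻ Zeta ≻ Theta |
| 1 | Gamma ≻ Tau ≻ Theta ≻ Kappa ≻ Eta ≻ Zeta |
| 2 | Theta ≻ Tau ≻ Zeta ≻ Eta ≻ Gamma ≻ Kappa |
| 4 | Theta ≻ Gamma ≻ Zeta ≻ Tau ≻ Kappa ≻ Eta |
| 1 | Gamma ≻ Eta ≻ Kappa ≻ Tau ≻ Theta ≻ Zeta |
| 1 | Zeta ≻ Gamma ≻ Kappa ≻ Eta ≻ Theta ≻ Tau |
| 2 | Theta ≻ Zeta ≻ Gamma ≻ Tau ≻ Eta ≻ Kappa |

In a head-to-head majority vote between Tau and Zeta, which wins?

Ballots ranking Tau above Zeta: 4 + 1 + 2 + 1 = 8.
Ballots ranking Zeta above Tau: 15 − 8 = 7.
Tau wins the head-to-head 8–7.

Tau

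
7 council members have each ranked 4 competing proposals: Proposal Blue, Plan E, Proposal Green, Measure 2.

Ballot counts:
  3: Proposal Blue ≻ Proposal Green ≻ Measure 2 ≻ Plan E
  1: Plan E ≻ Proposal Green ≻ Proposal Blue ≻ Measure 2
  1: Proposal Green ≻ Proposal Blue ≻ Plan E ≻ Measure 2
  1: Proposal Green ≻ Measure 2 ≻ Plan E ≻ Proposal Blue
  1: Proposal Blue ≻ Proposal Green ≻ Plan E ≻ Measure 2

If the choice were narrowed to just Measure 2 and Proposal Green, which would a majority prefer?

Proposal Green

No ballot ranks Measure 2 above Proposal Green: 0.
Ballots ranking Proposal Green above Measure 2: 7 − 0 = 7.
Proposal Green wins the head-to-head 7–0.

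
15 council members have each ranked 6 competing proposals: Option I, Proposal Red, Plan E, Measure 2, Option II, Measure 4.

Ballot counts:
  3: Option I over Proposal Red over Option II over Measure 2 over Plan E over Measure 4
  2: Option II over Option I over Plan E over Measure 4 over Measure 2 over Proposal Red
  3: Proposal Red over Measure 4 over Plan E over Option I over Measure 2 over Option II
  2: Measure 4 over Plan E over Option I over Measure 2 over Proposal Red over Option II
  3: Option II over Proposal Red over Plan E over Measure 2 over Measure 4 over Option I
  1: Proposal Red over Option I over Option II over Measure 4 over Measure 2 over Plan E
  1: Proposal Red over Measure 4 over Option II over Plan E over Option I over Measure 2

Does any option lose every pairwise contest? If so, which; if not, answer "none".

Pairwise majorities:
Option I vs Proposal Red: 7 to 8, Proposal Red.
Option I vs Plan E: Plan E, 9–6.
Option I vs Measure 2: Option I is ranked higher on 3+2+3+2+1+1 = 12 ballots, Measure 2 on 3. Option I wins 12–3.
Option I vs Option II: 3+3+2+1 = 9 for Option I, 6 for Option II — Option I by 9–6.
Option I–Measure 4: Measure 4 9–6.
Proposal Red vs Plan E: Proposal Red is ranked higher on 3+3+3+1+1 = 11 ballots, Plan E on 4. Proposal Red wins 11–4.
Proposal Red vs Measure 2: Proposal Red is ranked higher on 3+3+3+1+1 = 11 ballots, Measure 2 on 4. Proposal Red wins 11–4.
Proposal Red vs Option II: 3+3+2+1+1 = 10 for Proposal Red, 5 for Option II — Proposal Red by 10–5.
Proposal Red vs Measure 4: Proposal Red is ranked higher on 3+3+3+1+1 = 11 ballots, Measure 4 on 4. Proposal Red wins 11–4.
Plan E vs Measure 2: Plan E wins 11–4.
Plan E vs Option II: Plan E preferred on 3+2 = 5 ballots; Option II wins 10–5.
Plan E vs Measure 4: Plan E, 8–7.
Measure 2 vs Option II: 5 to 10, Option II.
Measure 2–Measure 4: Measure 4 9–6.
Option II vs Measure 4: Option II is ranked higher on 3+2+3+1 = 9 ballots, Measure 4 on 6. Option II wins 9–6.
Measure 2 loses to every other option — it is the Condorcet loser.

Measure 2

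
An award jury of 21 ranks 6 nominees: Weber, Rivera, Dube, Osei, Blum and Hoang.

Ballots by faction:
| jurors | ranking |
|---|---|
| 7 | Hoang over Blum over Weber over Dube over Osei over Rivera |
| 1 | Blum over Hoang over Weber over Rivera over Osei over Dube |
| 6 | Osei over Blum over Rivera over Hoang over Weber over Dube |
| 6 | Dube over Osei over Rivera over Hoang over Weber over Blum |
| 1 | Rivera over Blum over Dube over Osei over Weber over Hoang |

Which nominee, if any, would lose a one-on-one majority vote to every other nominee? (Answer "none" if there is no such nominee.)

Head-to-head results (21 jurors):
Weber vs Rivera: Weber preferred on 7+1 = 8 ballots; Rivera wins 13–8.
Weber vs Dube: Weber is ranked higher on 7+1+6 = 14 ballots, Dube on 7. Weber wins 14–7.
Weber vs Osei: Osei wins 13–8.
Weber vs Blum: Blum wins 15–6.
Weber vs Hoang: Weber preferred on 1 ballot; Hoang wins 20–1.
Rivera vs Dube: Rivera is ranked higher on 1+6+1 = 8 ballots, Dube on 13. Dube wins 13–8.
Rivera vs Osei: Osei, 19–2.
Rivera vs Blum: Blum, 14–7.
Rivera vs Hoang: Rivera, 13–8.
Dube vs Osei: Dube is ranked higher on 7+6+1 = 14 ballots, Osei on 7. Dube wins 14–7.
Dube vs Blum: Blum wins 15–6.
Dube vs Hoang: 6+1 = 7 for Dube, 14 for Hoang — Hoang by 14–7.
Osei vs Blum: Osei, 12–9.
Osei vs Hoang: Osei is ranked higher on 6+6+1 = 13 ballots, Hoang on 8. Osei wins 13–8.
Blum vs Hoang: Blum is ranked higher on 1+6+1 = 8 ballots, Hoang on 13. Hoang wins 13–8.
Every nominee wins at least one matchup (Weber beats Dube; Rivera beats Weber; Dube beats Rivera; Osei beats Weber; Blum beats Weber; Hoang beats Weber), so there is no Condorcet loser.

none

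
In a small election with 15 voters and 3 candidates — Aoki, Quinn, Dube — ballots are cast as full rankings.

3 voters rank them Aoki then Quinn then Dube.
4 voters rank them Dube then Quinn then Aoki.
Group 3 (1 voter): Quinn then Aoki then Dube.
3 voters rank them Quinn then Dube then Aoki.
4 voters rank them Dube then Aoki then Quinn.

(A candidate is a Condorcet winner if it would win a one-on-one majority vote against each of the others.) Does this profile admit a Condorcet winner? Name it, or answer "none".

Dube

Head-to-head results (15 voters):
Aoki vs Quinn: 7 to 8, Quinn.
Aoki vs Dube: 3+1 = 4 for Aoki, 11 for Dube — Dube by 11–4.
Quinn vs Dube: 3+1+3 = 7 for Quinn, 8 for Dube — Dube by 8–7.
Dube wins every pairwise contest, so Dube is the Condorcet winner.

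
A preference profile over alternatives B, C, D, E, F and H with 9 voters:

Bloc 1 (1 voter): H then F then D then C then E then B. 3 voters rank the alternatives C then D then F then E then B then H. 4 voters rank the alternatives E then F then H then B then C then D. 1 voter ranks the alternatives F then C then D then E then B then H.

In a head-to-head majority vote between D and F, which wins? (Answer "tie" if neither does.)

Ballots ranking D above F: 3.
Ballots ranking F above D: 9 − 3 = 6.
F wins the head-to-head 6–3.

F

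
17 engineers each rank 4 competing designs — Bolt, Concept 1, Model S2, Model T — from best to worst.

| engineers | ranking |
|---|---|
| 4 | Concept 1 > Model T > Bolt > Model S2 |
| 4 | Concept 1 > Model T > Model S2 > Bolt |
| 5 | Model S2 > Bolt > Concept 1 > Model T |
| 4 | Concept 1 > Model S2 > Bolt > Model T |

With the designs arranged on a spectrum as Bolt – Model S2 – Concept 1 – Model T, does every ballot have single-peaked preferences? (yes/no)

Axis positions: Bolt=1, Model S2=2, Concept 1=3, Model T=4.
Faction 1: ranking walks positions 3-4-1-2; Bolt is ranked above Model S2 even though Model S2 lies between Bolt and the peak Concept 1 on the axis — preferences dip and rise again. Not single-peaked.
Faction 2 (peak Concept 1 at position 3): ranking walks positions 3-4-2-1, expanding outward from the peak — single-peaked.
Faction 3 (peak Model S2 at position 2): ranking walks positions 2-1-3-4, expanding outward from the peak — single-peaked.
Faction 4 (peak Concept 1 at position 3): ranking walks positions 3-2-1-4, expanding outward from the peak — single-peaked.
Faction 1 violates single-peakedness, so the profile is not single-peaked on this axis.

no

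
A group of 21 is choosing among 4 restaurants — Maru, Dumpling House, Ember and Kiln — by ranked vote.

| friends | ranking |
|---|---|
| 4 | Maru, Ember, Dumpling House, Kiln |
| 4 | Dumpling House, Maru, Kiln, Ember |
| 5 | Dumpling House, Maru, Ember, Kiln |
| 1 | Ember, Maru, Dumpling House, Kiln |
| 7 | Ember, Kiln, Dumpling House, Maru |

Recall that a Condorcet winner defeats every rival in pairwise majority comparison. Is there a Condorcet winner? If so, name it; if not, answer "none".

none

Head-to-head results (21 friends):
Maru–Dumpling House: Dumpling House 16–5.
Maru–Ember: Maru 13–8.
Maru vs Kiln: Maru wins 14–7.
Dumpling House–Ember: Ember 12–9.
Dumpling House vs Kiln: Dumpling House wins 14–7.
Ember vs Kiln: Ember, 17–4.
Every restaurant loses at least once (Maru loses to Dumpling House; Dumpling House loses to Ember; Ember loses to Maru; Kiln loses to Maru). The majority relation contains the cycle Maru > Ember > Dumpling House > Maru, so there is no Condorcet winner.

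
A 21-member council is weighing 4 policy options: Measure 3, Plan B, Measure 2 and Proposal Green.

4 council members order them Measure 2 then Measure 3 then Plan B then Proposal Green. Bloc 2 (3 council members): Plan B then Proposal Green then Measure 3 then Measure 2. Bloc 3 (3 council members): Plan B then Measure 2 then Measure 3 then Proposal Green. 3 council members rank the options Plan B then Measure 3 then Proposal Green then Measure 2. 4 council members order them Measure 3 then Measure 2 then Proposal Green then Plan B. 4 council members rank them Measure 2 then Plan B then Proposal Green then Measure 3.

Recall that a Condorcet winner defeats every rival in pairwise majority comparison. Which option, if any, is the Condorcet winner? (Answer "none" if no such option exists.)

Measure 2

Check each pair by majority over 21 ballots:
Measure 3–Plan B: Plan B 13–8.
Measure 3 vs Measure 2: Measure 2, 11–10.
Measure 3 vs Proposal Green: Measure 3, 14–7.
Plan B vs Measure 2: 3+3+3 = 9 for Plan B, 12 for Measure 2 — Measure 2 by 12–9.
Plan B vs Proposal Green: Plan B, 17–4.
Measure 2 vs Proposal Green: Measure 2 preferred on 4+3+4+4 = 15 ballots; Measure 2 wins 15–6.
Measure 2 beats each of Measure 3, Plan B, Proposal Green — Measure 2 is the Condorcet winner.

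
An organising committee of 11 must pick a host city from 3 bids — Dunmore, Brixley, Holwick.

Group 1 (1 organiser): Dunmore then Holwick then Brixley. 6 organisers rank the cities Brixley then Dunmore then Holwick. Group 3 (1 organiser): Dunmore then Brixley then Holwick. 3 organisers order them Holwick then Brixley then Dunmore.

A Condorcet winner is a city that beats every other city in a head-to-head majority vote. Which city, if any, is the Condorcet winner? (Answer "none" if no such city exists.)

Brixley

Pairwise majorities:
Dunmore vs Brixley: Brixley wins 9–2.
Dunmore vs Holwick: Dunmore, 8–3.
Brixley vs Holwick: Brixley is ranked higher on 6+1 = 7 ballots, Holwick on 4. Brixley wins 7–4.
Brixley defeats every rival head-to-head and is the Condorcet winner.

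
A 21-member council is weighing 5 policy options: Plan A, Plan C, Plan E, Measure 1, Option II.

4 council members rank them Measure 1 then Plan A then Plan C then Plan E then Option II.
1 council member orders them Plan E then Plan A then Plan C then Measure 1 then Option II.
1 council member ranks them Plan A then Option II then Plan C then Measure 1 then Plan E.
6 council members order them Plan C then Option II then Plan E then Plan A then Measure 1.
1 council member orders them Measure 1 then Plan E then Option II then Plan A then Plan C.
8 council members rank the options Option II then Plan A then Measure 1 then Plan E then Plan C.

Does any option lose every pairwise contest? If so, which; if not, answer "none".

Plan E

Pairwise majorities:
Plan A–Plan C: Plan A 15–6.
Plan A vs Plan E: Plan A, 13–8.
Plan A vs Measure 1: Plan A wins 16–5.
Plan A vs Option II: Plan A preferred on 4+1+1 = 6 ballots; Option II wins 15–6.
Plan C vs Plan E: Plan C wins 11–10.
Plan C vs Measure 1: 1+1+6 = 8 for Plan C, 13 for Measure 1 — Measure 1 by 13–8.
Plan C vs Option II: Plan C is ranked higher on 4+1+6 = 11 ballots, Option II on 10. Plan C wins 11–10.
Plan E vs Measure 1: Plan E preferred on 1+6 = 7 ballots; Measure 1 wins 14–7.
Plan E vs Option II: Option II, 15–6.
Measure 1 vs Option II: Measure 1 preferred on 4+1+1 = 6 ballots; Option II wins 15–6.
Plan E loses to every other option — it is the Condorcet loser.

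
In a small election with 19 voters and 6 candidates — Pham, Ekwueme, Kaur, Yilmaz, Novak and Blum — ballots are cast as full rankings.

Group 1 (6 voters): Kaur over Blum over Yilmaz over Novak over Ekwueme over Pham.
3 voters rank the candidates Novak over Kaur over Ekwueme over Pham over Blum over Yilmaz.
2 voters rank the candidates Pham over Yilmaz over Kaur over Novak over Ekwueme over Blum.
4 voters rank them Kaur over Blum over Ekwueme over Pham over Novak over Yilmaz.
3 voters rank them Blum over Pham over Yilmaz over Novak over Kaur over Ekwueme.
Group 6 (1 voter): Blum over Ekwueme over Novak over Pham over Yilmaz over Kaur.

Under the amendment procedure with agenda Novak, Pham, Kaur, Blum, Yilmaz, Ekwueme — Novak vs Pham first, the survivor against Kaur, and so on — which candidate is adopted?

Kaur

Round 1: Novak vs Pham — 10–9, Novak advances.
Round 2: Novak vs Kaur — 7–12, Kaur advances.
Round 3: Kaur vs Blum — 15–4, Kaur advances.
Round 4: Kaur vs Yilmaz — 13–6, Kaur advances.
Round 5: Kaur vs Ekwueme — 18–1, Kaur advances.
The agenda winner is Kaur.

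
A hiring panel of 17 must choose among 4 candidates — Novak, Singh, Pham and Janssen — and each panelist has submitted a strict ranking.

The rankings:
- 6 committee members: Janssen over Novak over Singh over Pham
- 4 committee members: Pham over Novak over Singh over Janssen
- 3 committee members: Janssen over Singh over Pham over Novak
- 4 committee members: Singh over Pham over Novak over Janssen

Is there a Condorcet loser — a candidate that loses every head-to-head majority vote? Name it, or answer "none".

Head-to-head results (17 committee members):
Novak vs Singh: Novak, 10–7.
Novak vs Pham: Pham, 11–6.
Novak vs Janssen: 4+4 = 8 for Novak, 9 for Janssen — Janssen by 9–8.
Singh vs Pham: Singh, 13–4.
Singh vs Janssen: Singh is ranked higher on 4+4 = 8 ballots, Janssen on 9. Janssen wins 9–8.
Pham vs Janssen: Pham preferred on 4+4 = 8 ballots; Janssen wins 9–8.
No candidate is winless: Novak beats Singh; Singh beats Pham; Pham beats Novak; Janssen beats Novak. There is no Condorcet loser.

none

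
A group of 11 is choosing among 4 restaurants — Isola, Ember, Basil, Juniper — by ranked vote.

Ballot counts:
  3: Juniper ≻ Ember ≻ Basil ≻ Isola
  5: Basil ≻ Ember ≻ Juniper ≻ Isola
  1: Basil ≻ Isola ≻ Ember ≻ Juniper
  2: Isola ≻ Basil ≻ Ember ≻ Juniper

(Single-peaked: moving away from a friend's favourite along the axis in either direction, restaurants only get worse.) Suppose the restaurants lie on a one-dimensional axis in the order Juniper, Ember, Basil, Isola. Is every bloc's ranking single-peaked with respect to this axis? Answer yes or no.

yes

Axis positions: Juniper=1, Ember=2, Basil=3, Isola=4.
Bloc 1 (peak Juniper at position 1): ranking walks positions 1-2-3-4, expanding outward from the peak — single-peaked.
Bloc 2 (peak Basil at position 3): ranking walks positions 3-2-1-4, expanding outward from the peak — single-peaked.
Bloc 3 (peak Basil at position 3): ranking walks positions 3-4-2-1, expanding outward from the peak — single-peaked.
Bloc 4 (peak Isola at position 4): ranking walks positions 4-3-2-1, expanding outward from the peak — single-peaked.
Every ranking is single-peaked on this axis.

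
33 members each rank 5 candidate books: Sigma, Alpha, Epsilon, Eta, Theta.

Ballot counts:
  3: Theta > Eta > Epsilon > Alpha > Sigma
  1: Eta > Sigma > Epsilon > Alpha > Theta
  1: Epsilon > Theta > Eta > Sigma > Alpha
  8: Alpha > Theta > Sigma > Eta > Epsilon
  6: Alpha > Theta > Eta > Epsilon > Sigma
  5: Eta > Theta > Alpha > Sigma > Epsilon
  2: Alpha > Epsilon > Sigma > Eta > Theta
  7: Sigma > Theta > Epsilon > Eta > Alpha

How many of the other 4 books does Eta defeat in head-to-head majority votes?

2

Eta against each rival (33 members):
Eta vs Sigma: Eta preferred on 3+1+1+6+5 = 16 ballots; Sigma wins 17–16.
Eta vs Alpha: Eta is ranked higher on 3+1+1+5+7 = 17 ballots, Alpha on 16. Eta wins 17–16.
Eta vs Epsilon: Eta wins 23–10.
Eta vs Theta: 1+5+2 = 8 for Eta, 25 for Theta — Theta by 25–8.
Eta beats Alpha, Epsilon; loses to Sigma, Theta — 2 pairwise wins.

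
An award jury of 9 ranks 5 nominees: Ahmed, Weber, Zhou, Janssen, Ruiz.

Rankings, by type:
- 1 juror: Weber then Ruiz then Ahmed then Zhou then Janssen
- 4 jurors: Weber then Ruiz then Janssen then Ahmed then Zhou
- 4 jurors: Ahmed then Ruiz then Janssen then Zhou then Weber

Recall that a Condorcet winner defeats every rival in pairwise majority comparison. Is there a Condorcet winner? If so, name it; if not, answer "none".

Weber

Pairwise majorities:
Ahmed vs Weber: Weber wins 5–4.
Ahmed vs Zhou: Ahmed, 9–0.
Ahmed–Janssen: Ahmed 5–4.
Ahmed vs Ruiz: Ruiz, 5–4.
Weber vs Zhou: Weber, 5–4.
Weber–Janssen: Weber 5–4.
Weber vs Ruiz: Weber wins 5–4.
Zhou vs Janssen: Janssen wins 8–1.
Zhou vs Ruiz: Ruiz wins 9–0.
Janssen vs Ruiz: Ruiz, 9–0.
Only Weber has no losses; Weber is the Condorcet winner.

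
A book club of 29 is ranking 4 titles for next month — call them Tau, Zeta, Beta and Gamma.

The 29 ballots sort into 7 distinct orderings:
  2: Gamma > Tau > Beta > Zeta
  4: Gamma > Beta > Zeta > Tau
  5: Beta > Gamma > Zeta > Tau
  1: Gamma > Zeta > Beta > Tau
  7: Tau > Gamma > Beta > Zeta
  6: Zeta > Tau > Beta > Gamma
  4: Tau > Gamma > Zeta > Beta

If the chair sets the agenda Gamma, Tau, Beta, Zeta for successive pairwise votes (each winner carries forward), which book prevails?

Round 1: Gamma vs Tau — 12–17, Tau advances.
Round 2: Tau vs Beta — 19–10, Tau advances.
Round 3: Tau vs Zeta — 13–16, Zeta advances.
Zeta survives the agenda.

Zeta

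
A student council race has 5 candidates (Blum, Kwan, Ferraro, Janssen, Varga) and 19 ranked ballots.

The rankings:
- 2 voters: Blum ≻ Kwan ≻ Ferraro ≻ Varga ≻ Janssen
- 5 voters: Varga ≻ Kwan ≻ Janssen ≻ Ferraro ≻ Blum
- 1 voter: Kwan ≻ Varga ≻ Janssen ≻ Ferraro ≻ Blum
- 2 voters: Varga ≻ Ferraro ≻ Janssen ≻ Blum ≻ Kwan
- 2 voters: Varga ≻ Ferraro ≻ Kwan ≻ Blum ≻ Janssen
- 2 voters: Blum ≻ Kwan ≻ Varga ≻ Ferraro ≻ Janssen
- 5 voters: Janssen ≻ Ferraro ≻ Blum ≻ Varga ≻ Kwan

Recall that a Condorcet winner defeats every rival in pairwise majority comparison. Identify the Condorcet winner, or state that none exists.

Varga

Head-to-head results (19 voters):
Blum vs Kwan: Blum wins 11–8.
Blum–Ferraro: Ferraro 15–4.
Blum–Janssen: Janssen 13–6.
Blum vs Varga: Varga wins 10–9.
Kwan vs Ferraro: Kwan wins 10–9.
Kwan–Janssen: Kwan 12–7.
Kwan vs Varga: Varga wins 14–5.
Ferraro vs Janssen: Janssen wins 11–8.
Ferraro vs Varga: Varga, 12–7.
Janssen–Varga: Varga 14–5.
Varga beats each of Blum, Kwan, Ferraro, Janssen — Varga is the Condorcet winner.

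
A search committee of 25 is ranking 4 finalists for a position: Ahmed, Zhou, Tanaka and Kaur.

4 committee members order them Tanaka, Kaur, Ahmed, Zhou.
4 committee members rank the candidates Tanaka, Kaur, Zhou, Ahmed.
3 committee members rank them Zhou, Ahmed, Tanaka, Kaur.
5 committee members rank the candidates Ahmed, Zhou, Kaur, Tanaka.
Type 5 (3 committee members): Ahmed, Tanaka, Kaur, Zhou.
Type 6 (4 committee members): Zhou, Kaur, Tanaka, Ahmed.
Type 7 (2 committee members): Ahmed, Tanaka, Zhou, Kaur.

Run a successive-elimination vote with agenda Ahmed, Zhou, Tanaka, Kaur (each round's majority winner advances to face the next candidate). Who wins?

Ahmed

Round 1: Ahmed vs Zhou — 14–11, Ahmed advances.
Round 2: Ahmed vs Tanaka — 13–12, Ahmed advances.
Round 3: Ahmed vs Kaur — 13–12, Ahmed advances.
The agenda winner is Ahmed.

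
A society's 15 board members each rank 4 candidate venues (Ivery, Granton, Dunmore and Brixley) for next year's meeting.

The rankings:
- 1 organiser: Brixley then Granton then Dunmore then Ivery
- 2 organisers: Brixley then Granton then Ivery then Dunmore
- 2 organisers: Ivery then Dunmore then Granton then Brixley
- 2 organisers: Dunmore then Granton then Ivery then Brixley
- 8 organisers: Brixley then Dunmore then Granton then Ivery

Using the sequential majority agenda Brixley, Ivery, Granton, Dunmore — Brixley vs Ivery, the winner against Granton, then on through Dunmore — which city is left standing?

Brixley

Round 1: Brixley vs Ivery — 11–4, Brixley advances.
Round 2: Brixley vs Granton — 11–4, Brixley advances.
Round 3: Brixley vs Dunmore — 11–4, Brixley advances.
The agenda winner is Brixley.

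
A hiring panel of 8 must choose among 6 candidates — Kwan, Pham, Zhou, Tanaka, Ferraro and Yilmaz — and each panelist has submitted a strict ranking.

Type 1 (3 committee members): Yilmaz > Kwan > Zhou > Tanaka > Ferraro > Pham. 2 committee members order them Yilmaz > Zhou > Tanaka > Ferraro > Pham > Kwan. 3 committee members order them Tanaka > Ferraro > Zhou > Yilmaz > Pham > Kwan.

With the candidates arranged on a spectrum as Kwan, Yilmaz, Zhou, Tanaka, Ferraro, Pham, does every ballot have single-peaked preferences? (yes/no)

Axis positions: Kwan=1, Yilmaz=2, Zhou=3, Tanaka=4, Ferraro=5, Pham=6.
Type 1 (peak Yilmaz at position 2): ranking walks positions 2-1-3-4-5-6, expanding outward from the peak — single-peaked.
Type 2 (peak Yilmaz at position 2): ranking walks positions 2-3-4-5-6-1, expanding outward from the peak — single-peaked.
Type 3 (peak Tanaka at position 4): ranking walks positions 4-5-3-2-6-1, expanding outward from the peak — single-peaked.
Every ranking is single-peaked on this axis.

yes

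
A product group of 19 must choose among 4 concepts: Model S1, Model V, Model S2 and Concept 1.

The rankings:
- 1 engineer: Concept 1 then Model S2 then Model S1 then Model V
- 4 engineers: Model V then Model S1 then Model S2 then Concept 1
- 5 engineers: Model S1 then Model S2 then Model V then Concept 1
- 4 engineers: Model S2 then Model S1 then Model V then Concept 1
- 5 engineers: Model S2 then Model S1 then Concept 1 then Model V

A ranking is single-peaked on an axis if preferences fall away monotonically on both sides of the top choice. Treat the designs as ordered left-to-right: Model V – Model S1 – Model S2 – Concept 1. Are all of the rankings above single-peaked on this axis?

Axis positions: Model V=1, Model S1=2, Model S2=3, Concept 1=4.
Bloc 1 (peak Concept 1 at position 4): ranking walks positions 4-3-2-1, expanding outward from the peak — single-peaked.
Bloc 2 (peak Model V at position 1): ranking walks positions 1-2-3-4, expanding outward from the peak — single-peaked.
Bloc 3 (peak Model S1 at position 2): ranking walks positions 2-3-1-4, expanding outward from the peak — single-peaked.
Bloc 4 (peak Model S2 at position 3): ranking walks positions 3-2-1-4, expanding outward from the peak — single-peaked.
Bloc 5 (peak Model S2 at position 3): ranking walks positions 3-2-4-1, expanding outward from the peak — single-peaked.
Every ranking is single-peaked on this axis.

yes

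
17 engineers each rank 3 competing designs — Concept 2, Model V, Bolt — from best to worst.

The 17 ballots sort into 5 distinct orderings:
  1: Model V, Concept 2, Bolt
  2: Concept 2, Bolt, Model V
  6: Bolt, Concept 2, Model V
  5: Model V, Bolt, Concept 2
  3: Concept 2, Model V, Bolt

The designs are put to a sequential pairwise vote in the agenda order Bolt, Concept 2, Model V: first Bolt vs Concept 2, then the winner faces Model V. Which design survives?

Round 1: Bolt vs Concept 2 — 11–6, Bolt advances.
Round 2: Bolt vs Model V — 8–9, Model V advances.
Model V survives the agenda.

Model V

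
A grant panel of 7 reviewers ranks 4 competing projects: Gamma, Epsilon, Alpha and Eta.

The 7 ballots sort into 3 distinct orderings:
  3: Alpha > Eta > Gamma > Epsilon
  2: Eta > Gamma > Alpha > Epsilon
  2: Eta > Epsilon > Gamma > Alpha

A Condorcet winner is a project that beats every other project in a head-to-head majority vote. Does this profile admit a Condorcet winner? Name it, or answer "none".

Head-to-head results (7 reviewers):
Gamma vs Epsilon: 5 to 2, Gamma.
Gamma vs Alpha: Gamma wins 4–3.
Gamma vs Eta: Eta, 7–0.
Epsilon vs Alpha: Epsilon is ranked higher on 2 ballots, Alpha on 5. Alpha wins 5–2.
Epsilon vs Eta: Epsilon is ranked higher on 0 ballots, Eta on 7. Eta wins 7–0.
Alpha vs Eta: 3 for Alpha, 4 for Eta — Eta by 4–3.
Only Eta has no losses; Eta is the Condorcet winner.

Eta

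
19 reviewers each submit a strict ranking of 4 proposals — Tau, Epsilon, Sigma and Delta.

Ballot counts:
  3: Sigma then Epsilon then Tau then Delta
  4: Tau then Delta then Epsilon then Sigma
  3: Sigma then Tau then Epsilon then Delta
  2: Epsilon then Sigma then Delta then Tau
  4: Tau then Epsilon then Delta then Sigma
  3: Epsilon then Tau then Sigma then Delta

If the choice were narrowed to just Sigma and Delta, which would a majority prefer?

Ballots ranking Sigma above Delta: 3 + 3 + 2 + 3 = 11.
Ballots ranking Delta above Sigma: 19 − 11 = 8.
Sigma wins the head-to-head 11–8.

Sigma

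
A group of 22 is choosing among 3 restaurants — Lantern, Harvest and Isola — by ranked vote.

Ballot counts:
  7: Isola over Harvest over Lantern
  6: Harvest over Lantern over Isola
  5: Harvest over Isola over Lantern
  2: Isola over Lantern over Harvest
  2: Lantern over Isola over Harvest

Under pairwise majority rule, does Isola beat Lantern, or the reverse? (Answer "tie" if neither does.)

Ballots ranking Isola above Lantern: 7 + 5 + 2 = 14.
Ballots ranking Lantern above Isola: 22 − 14 = 8.
Isola wins the head-to-head 14–8.

Isola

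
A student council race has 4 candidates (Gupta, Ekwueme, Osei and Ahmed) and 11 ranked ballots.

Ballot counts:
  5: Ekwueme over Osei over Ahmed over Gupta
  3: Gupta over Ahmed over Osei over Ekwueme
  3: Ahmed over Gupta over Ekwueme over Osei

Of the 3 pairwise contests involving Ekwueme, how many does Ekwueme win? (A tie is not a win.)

1

Ekwueme against each rival (11 voters):
Ekwueme vs Gupta: Ekwueme preferred on 5 ballots; Gupta wins 6–5.
Ekwueme vs Osei: 5+3 = 8 for Ekwueme, 3 for Osei — Ekwueme by 8–3.
Ekwueme vs Ahmed: 5 for Ekwueme, 6 for Ahmed — Ahmed by 6–5.
Ekwueme beats Osei; loses to Gupta, Ahmed — 1 pairwise win.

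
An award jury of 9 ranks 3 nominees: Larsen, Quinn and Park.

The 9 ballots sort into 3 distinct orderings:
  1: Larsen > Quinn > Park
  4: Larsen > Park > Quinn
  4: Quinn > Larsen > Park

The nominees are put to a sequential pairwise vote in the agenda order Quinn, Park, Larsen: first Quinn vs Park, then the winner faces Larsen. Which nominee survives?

Larsen

Round 1: Quinn vs Park — 5–4, Quinn advances.
Round 2: Quinn vs Larsen — 4–5, Larsen advances.
The agenda winner is Larsen.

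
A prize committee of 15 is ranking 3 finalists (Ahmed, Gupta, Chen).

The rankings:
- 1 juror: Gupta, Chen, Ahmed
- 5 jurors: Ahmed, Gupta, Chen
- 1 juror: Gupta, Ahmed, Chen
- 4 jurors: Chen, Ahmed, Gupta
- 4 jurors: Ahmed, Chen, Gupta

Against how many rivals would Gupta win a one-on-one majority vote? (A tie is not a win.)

Gupta against each rival (15 jurors):
Gupta vs Ahmed: Gupta is ranked higher on 1+1 = 2 ballots, Ahmed on 13. Ahmed wins 13–2.
Gupta vs Chen: Gupta is ranked higher on 1+5+1 = 7 ballots, Chen on 8. Chen wins 8–7.
Gupta beats no one; loses to Ahmed, Chen — 0 pairwise wins.

0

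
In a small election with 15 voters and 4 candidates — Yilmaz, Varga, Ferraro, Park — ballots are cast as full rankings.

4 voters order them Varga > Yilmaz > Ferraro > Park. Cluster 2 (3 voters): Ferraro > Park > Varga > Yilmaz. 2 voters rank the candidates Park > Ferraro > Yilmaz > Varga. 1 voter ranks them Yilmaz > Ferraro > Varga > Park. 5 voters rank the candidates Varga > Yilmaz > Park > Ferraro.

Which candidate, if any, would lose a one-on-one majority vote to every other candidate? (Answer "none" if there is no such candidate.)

Park

Head-to-head results (15 voters):
Yilmaz–Varga: Varga 12–3.
Yilmaz vs Ferraro: Yilmaz preferred on 4+1+5 = 10 ballots; Yilmaz wins 10–5.
Yilmaz–Park: Yilmaz 10–5.
Varga vs Ferraro: Varga is ranked higher on 4+5 = 9 ballots, Ferraro on 6. Varga wins 9–6.
Varga vs Park: Varga is ranked higher on 4+1+5 = 10 ballots, Park on 5. Varga wins 10–5.
Ferraro vs Park: Ferraro wins 8–7.
Only Park has no wins; Park is the Condorcet loser.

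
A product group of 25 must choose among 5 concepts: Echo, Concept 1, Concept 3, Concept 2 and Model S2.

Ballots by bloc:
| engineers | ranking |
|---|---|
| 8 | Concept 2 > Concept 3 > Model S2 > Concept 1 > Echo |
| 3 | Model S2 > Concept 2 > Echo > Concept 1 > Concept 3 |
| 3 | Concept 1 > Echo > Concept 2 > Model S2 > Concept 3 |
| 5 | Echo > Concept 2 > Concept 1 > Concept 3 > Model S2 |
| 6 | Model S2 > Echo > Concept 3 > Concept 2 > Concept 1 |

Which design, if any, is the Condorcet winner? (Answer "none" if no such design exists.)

none

Check each pair by majority over 25 ballots:
Echo vs Concept 1: Echo, 14–11.
Echo vs Concept 3: Echo wins 17–8.
Echo–Concept 2: Echo 14–11.
Echo vs Model S2: Model S2 wins 17–8.
Concept 1 vs Concept 3: Concept 3 wins 14–11.
Concept 1 vs Concept 2: Concept 2 wins 22–3.
Concept 1 vs Model S2: Model S2 wins 17–8.
Concept 3 vs Concept 2: Concept 2 wins 19–6.
Concept 3 vs Model S2: Concept 3 wins 13–12.
Concept 2 vs Model S2: Concept 2 wins 16–9.
No design is unbeaten: Echo loses to Model S2; Concept 1 loses to Echo; Concept 3 loses to Echo; Concept 2 loses to Echo; Model S2 loses to Concept 3. In particular Echo > Concept 3 > Model S2 > Echo is a majority cycle — no Condorcet winner exists.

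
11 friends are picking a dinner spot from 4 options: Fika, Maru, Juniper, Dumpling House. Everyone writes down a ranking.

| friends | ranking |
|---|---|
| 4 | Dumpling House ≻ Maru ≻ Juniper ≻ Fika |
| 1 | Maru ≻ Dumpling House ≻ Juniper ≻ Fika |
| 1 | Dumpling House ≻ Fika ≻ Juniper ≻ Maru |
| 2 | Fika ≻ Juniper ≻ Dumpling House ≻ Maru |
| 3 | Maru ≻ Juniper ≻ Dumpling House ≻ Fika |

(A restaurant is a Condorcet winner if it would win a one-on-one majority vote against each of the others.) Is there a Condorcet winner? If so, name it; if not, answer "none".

Pairwise majorities:
Fika vs Maru: Maru wins 8–3.
Fika vs Juniper: Juniper wins 8–3.
Fika vs Dumpling House: Dumpling House, 9–2.
Maru vs Juniper: Maru wins 8–3.
Maru vs Dumpling House: Dumpling House wins 7–4.
Juniper vs Dumpling House: Dumpling House wins 6–5.
Dumpling House beats each of Fika, Maru, Juniper — Dumpling House is the Condorcet winner.

Dumpling House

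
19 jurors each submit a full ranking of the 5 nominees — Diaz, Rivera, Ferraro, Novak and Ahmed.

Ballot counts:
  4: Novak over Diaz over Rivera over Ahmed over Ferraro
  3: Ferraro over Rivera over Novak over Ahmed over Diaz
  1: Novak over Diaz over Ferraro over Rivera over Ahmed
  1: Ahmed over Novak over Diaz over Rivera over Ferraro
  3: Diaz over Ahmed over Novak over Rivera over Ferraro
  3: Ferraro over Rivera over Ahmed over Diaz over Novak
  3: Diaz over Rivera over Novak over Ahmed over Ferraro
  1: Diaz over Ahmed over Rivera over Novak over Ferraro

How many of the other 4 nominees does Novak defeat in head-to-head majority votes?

Novak against each rival (19 jurors):
Novak–Diaz: Diaz 10–9.
Novak vs Rivera: 4+1+1+3 = 9 for Novak, 10 for Rivera — Rivera by 10–9.
Novak vs Ferraro: Novak is ranked higher on 4+1+1+3+3+1 = 13 ballots, Ferraro on 6. Novak wins 13–6.
Novak vs Ahmed: Novak preferred on 4+3+1+3 = 11 ballots; Novak wins 11–8.
Novak beats Ferraro, Ahmed; loses to Diaz, Rivera — 2 pairwise wins.

2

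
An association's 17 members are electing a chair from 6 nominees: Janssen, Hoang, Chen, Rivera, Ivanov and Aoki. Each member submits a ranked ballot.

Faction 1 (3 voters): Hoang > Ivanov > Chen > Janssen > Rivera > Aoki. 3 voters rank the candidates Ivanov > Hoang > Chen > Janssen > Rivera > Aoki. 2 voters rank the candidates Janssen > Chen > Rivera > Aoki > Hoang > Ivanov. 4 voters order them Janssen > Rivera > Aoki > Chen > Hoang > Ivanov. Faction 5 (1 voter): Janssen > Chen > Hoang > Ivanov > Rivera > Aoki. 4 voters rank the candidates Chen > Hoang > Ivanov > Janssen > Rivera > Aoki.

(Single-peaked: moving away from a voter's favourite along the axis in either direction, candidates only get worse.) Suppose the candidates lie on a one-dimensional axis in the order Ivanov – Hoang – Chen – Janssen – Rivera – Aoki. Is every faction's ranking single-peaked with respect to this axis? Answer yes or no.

yes

Axis positions: Ivanov=1, Hoang=2, Chen=3, Janssen=4, Rivera=5, Aoki=6.
Faction 1 (peak Hoang at position 2): ranking walks positions 2-1-3-4-5-6, expanding outward from the peak — single-peaked.
Faction 2 (peak Ivanov at position 1): ranking walks positions 1-2-3-4-5-6, expanding outward from the peak — single-peaked.
Faction 3 (peak Janssen at position 4): ranking walks positions 4-3-5-6-2-1, expanding outward from the peak — single-peaked.
Faction 4 (peak Janssen at position 4): ranking walks positions 4-5-6-3-2-1, expanding outward from the peak — single-peaked.
Faction 5 (peak Janssen at position 4): ranking walks positions 4-3-2-1-5-6, expanding outward from the peak — single-peaked.
Faction 6 (peak Chen at position 3): ranking walks positions 3-2-1-4-5-6, expanding outward from the peak — single-peaked.
Every ranking is single-peaked on this axis.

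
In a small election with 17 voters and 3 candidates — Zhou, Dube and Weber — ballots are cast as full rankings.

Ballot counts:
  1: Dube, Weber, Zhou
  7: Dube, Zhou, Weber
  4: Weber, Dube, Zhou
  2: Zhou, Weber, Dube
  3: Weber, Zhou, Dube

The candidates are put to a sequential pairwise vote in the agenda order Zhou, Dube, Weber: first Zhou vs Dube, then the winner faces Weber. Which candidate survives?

Weber

Round 1: Zhou vs Dube — 5–12, Dube advances.
Round 2: Dube vs Weber — 8–9, Weber advances.
Weber survives the agenda.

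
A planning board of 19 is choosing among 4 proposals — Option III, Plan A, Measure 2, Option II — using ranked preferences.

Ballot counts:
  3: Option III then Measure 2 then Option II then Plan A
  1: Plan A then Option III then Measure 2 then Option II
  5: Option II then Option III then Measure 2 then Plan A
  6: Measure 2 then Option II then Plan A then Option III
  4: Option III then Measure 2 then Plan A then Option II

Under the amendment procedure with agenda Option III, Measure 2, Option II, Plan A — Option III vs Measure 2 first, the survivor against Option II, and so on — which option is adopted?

Round 1: Option III vs Measure 2 — 13–6, Option III advances.
Round 2: Option III vs Option II — 8–11, Option II advances.
Round 3: Option II vs Plan A — 14–5, Option II advances.
Option II survives the agenda.

Option II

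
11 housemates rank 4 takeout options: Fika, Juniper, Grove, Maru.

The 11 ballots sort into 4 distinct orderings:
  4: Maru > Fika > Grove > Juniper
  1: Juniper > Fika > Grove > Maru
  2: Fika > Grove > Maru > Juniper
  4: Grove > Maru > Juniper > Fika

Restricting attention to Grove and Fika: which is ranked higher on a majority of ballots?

Ballots ranking Grove above Fika: 4.
Ballots ranking Fika above Grove: 11 − 4 = 7.
Fika wins the head-to-head 7–4.

Fika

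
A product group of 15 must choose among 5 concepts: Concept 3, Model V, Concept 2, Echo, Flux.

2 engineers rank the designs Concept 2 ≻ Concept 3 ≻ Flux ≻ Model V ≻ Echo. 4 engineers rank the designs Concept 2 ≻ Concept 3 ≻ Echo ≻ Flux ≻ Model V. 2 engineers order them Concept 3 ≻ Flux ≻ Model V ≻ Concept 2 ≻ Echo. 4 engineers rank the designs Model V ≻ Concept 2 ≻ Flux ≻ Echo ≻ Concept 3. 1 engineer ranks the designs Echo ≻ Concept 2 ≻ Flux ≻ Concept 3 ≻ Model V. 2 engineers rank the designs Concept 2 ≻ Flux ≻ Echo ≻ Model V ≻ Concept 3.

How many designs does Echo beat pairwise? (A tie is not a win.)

0

Echo against each rival (15 engineers):
Echo vs Concept 3: Echo is ranked higher on 4+1+2 = 7 ballots, Concept 3 on 8. Concept 3 wins 8–7.
Echo vs Model V: Echo preferred on 4+1+2 = 7 ballots; Model V wins 8–7.
Echo vs Concept 2: Concept 2 wins 14–1.
Echo vs Flux: Flux, 10–5.
Echo beats no one; loses to Concept 3, Model V, Concept 2, Flux — 0 pairwise wins.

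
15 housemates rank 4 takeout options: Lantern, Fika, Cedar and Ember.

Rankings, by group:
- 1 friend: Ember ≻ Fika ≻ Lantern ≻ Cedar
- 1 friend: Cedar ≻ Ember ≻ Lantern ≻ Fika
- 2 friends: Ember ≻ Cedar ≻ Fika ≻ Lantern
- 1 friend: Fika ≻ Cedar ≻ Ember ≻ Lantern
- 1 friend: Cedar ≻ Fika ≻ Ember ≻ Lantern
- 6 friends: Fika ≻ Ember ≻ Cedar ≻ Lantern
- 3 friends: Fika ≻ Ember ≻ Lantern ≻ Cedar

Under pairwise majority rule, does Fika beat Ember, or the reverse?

Fika

Ballots ranking Fika above Ember: 1 + 1 + 6 + 3 = 11.
Ballots ranking Ember above Fika: 15 − 11 = 4.
Fika wins the head-to-head 11–4.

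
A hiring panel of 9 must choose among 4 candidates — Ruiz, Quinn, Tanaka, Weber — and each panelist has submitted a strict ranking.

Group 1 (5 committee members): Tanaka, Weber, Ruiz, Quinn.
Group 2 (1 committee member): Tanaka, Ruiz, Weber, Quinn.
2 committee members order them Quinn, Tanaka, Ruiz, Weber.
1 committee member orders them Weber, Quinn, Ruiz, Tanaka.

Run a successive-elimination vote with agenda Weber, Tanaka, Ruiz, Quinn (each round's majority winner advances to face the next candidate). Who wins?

Round 1: Weber vs Tanaka — 1–8, Tanaka advances.
Round 2: Tanaka vs Ruiz — 8–1, Tanaka advances.
Round 3: Tanaka vs Quinn — 6–3, Tanaka advances.
The agenda winner is Tanaka.

Tanaka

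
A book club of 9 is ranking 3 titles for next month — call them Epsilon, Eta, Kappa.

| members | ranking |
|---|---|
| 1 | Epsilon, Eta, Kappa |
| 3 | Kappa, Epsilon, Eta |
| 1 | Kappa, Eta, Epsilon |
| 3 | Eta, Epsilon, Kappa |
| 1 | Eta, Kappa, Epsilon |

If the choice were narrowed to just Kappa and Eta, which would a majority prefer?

Eta

Ballots ranking Kappa above Eta: 3 + 1 = 4.
Ballots ranking Eta above Kappa: 9 − 4 = 5.
Eta wins the head-to-head 5–4.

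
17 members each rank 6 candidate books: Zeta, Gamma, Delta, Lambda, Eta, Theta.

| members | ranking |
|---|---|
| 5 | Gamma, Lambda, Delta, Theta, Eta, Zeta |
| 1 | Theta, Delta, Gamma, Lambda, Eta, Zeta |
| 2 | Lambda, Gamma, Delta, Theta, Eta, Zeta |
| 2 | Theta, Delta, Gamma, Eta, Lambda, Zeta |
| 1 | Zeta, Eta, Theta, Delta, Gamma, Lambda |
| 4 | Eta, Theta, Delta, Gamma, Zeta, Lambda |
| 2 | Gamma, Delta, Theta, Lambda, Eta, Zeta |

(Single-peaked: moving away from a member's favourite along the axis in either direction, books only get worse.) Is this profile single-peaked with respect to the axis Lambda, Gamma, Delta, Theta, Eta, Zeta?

yes

Axis positions: Lambda=1, Gamma=2, Delta=3, Theta=4, Eta=5, Zeta=6.
Group 1 (peak Gamma at position 2): ranking walks positions 2-1-3-4-5-6, expanding outward from the peak — single-peaked.
Group 2 (peak Theta at position 4): ranking walks positions 4-3-2-1-5-6, expanding outward from the peak — single-peaked.
Group 3 (peak Lambda at position 1): ranking walks positions 1-2-3-4-5-6, expanding outward from the peak — single-peaked.
Group 4 (peak Theta at position 4): ranking walks positions 4-3-2-5-1-6, expanding outward from the peak — single-peaked.
Group 5 (peak Zeta at position 6): ranking walks positions 6-5-4-3-2-1, expanding outward from the peak — single-peaked.
Group 6 (peak Eta at position 5): ranking walks positions 5-4-3-2-6-1, expanding outward from the peak — single-peaked.
Group 7 (peak Gamma at position 2): ranking walks positions 2-3-4-1-5-6, expanding outward from the peak — single-peaked.
Every ranking is single-peaked on this axis.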